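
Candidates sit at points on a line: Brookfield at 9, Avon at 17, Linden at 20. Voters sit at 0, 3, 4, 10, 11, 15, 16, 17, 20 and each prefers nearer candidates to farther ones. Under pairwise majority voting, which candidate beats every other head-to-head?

With single-peaked preferences on a line, the Condorcet winner is the candidate closest to the median voter.
The median voter (position 11) is closest to Brookfield at 9.
Check: Brookfield vs Avon — voters closer to Brookfield: 5 of 9.

Brookfield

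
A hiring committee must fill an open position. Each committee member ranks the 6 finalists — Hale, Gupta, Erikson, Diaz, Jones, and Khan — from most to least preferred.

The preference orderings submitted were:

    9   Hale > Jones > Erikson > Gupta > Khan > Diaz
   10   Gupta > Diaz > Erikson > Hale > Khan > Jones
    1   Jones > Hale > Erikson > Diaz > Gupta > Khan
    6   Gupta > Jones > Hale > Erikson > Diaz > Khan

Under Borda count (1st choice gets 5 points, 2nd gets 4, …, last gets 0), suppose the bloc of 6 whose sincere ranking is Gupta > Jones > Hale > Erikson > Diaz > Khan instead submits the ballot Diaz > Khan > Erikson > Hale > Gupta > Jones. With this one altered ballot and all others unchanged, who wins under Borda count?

Borda totals with the altered ballot: Hale 81, Gupta 75, Erikson 78, Diaz 72, Jones 41, Khan 43.
The switch changes the winner from Gupta to Hale.

Hale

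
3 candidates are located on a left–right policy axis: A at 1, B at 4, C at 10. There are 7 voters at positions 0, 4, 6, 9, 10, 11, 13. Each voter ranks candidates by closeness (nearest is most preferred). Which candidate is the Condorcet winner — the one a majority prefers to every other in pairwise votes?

With single-peaked preferences on a line, the Condorcet winner is the candidate closest to the median voter.
The median voter (position 9) is closest to C at 10.
Check: C vs B — voters closer to C: 4 of 7.

C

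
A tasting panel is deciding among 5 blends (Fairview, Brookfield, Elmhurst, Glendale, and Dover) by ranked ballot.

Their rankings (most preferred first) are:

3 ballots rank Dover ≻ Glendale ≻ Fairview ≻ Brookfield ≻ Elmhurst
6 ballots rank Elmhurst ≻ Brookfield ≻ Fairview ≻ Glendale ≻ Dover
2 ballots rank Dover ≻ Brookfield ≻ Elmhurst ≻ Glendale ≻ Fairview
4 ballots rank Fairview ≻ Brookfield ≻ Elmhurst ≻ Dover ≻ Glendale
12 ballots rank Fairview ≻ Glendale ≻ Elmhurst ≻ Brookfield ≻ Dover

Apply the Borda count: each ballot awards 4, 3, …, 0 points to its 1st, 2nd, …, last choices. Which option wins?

Borda scores:
  Fairview: 3·2 + 6·2 + 2·0 + 4·4 + 12·4 = 82
  Brookfield: 3·1 + 6·3 + 2·3 + 4·3 + 12·1 = 51
  Elmhurst: 3·0 + 6·4 + 2·2 + 4·2 + 12·2 = 60
  Glendale: 3·3 + 6·1 + 2·1 + 4·0 + 12·3 = 53
  Dover: 3·4 + 6·0 + 2·4 + 4·1 + 12·0 = 24
Fairview has the highest total.

Fairview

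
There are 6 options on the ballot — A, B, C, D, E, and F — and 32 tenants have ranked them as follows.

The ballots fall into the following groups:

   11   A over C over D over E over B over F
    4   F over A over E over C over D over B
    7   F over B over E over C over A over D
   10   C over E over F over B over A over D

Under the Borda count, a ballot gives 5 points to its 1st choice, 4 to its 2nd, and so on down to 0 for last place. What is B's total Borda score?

59

Borda scores:
  A: 11·5 + 4·4 + 7·1 + 10·1 = 88
  B: 11·1 + 4·0 + 7·4 + 10·2 = 59
  C: 11·4 + 4·2 + 7·2 + 10·5 = 116
  D: 11·3 + 4·1 + 7·0 + 10·0 = 37
  E: 11·2 + 4·3 + 7·3 + 10·4 = 95
  F: 11·0 + 4·5 + 7·5 + 10·3 = 85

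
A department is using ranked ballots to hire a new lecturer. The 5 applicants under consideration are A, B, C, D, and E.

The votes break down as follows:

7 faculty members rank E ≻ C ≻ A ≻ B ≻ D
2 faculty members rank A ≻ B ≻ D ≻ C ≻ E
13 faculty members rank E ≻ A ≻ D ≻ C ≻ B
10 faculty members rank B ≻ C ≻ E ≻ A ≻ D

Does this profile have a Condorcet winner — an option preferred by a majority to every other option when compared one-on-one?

Yes

Head-to-head results (32 voters total):
A vs B: A wins 22–10.
A vs C: C wins 17–15.
A vs D: A wins 32–0.
A vs E: E wins 30–2.
B vs C: C wins 20–12.
B vs D: B wins 19–13.
B vs E: E wins 20–12.
C vs D: C wins 17–15.
C vs E: E wins 20–12.
D vs E: E wins 30–2.
E beats each rival — A (30–2), B (20–12), C (20–12), D (30–2) — so E is the Condorcet winner.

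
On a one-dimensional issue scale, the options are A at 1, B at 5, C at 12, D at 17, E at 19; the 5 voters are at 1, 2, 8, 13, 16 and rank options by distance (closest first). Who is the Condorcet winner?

B

With single-peaked preferences on a line, the Condorcet winner is the candidate closest to the median voter.
The median voter (position 8) is closest to B at 5.
Check: B vs D — voters closer to B: 3 of 5.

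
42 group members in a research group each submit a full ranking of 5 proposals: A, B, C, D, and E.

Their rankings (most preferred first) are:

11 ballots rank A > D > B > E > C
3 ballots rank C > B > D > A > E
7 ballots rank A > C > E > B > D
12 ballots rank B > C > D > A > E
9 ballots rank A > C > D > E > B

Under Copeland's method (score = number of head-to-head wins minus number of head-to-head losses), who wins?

A

Pairwise results:
  A vs B: A wins 27–15.
  A vs C: A wins 27–15.
  A vs D: A wins 27–15.
  A vs E: A wins 42–0.
  B vs C: B wins 23–19.
  B vs D: B wins 22–20.
  B vs E: B wins 26–16.
  C vs D: C wins 31–11.
  C vs E: C wins 31–11.
  D vs E: D wins 35–7.
Copeland scores (wins − losses):
  A: 4 − 0 = 4
  B: 3 − 1 = 2
  C: 2 − 2 = 0
  D: 1 − 3 = -2
  E: 0 − 4 = -4
A has the best Copeland score.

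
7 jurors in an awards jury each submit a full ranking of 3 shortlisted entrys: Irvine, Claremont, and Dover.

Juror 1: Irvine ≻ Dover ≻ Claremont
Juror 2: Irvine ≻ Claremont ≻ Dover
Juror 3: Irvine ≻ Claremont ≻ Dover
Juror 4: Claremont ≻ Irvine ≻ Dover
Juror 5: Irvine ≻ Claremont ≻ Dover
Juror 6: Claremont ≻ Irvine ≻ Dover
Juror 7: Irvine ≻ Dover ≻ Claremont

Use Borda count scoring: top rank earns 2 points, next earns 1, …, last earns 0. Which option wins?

Irvine

Borda scores:
  Irvine: 2 + 2 + 2 + 1 + 2 + 1 + 2 = 12
  Claremont: 0 + 1 + 1 + 2 + 1 + 2 + 0 = 7
  Dover: 1 + 0 + 0 + 0 + 0 + 0 + 1 = 2
Irvine has the highest total.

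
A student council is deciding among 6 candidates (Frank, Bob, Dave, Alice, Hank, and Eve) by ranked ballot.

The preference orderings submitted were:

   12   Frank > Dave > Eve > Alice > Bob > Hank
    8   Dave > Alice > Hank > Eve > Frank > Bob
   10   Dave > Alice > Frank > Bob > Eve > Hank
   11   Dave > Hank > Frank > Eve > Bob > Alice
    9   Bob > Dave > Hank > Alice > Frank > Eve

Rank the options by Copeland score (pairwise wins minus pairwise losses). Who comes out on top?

Pairwise results:
  Frank vs Bob: Frank wins 41–9.
  Frank vs Dave: Dave wins 38–12.
  Frank vs Alice: Alice wins 27–23.
  Frank vs Hank: Hank wins 28–22.
  Frank vs Eve: Frank wins 42–8.
  Bob vs Dave: Dave wins 41–9.
  Bob vs Alice: Alice wins 30–20.
  Bob vs Hank: Bob wins 31–19.
  Bob vs Eve: Eve wins 31–19.
  Dave vs Alice: Dave wins 50–0.
  Dave vs Hank: Dave wins 50–0.
  Dave vs Eve: Dave wins 50–0.
  Alice vs Hank: Alice wins 30–20.
  Alice vs Eve: Alice wins 27–23.
  Hank vs Eve: Hank wins 28–22.
Copeland scores (wins − losses):
  Frank: 2 − 3 = -1
  Bob: 1 − 4 = -3
  Dave: 5 − 0 = 5
  Alice: 4 − 1 = 3
  Hank: 2 − 3 = -1
  Eve: 1 − 4 = -3
Dave has the best Copeland score.

Dave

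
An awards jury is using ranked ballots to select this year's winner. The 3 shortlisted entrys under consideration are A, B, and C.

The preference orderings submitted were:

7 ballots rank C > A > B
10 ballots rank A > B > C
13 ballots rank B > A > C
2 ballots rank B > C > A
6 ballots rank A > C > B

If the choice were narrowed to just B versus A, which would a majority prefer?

Ballots ranking B above A: 13+2 = 15.
Ballots ranking A above B: 7+10+6 = 23.
A wins the head-to-head, 23–15.

A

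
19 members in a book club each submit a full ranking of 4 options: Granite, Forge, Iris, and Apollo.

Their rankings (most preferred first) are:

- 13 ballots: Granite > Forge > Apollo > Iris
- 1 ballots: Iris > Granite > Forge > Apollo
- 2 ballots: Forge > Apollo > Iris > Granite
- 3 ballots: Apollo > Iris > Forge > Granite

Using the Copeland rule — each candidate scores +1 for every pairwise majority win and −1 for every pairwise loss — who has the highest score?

Pairwise results:
  Granite vs Forge: Granite wins 14–5.
  Granite vs Iris: Granite wins 13–6.
  Granite vs Apollo: Granite wins 14–5.
  Forge vs Iris: Forge wins 15–4.
  Forge vs Apollo: Forge wins 16–3.
  Iris vs Apollo: Apollo wins 18–1.
Copeland scores (wins − losses):
  Granite: 3 − 0 = 3
  Forge: 2 − 1 = 1
  Iris: 0 − 3 = -3
  Apollo: 1 − 2 = -1
Granite has the best Copeland score.

Granite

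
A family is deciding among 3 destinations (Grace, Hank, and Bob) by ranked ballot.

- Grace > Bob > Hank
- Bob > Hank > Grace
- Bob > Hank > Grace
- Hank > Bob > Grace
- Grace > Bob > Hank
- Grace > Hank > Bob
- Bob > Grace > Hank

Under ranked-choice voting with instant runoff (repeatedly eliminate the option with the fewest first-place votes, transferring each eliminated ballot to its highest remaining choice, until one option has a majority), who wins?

Bob

Round 1: Grace 3, Bob 3, Hank 1. Hank has the fewest and is eliminated.
Round 2: Bob 4, Grace 3. Bob has a majority.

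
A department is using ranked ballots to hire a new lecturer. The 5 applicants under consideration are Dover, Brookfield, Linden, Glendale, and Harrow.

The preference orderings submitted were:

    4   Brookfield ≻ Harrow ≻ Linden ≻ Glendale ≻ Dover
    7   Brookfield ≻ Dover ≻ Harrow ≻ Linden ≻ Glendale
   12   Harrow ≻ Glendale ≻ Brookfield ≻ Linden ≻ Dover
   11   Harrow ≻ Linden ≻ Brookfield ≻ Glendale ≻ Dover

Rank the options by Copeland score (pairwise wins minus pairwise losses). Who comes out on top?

Harrow

Pairwise results:
  Dover vs Brookfield: Brookfield wins 34–0.
  Dover vs Linden: Linden wins 27–7.
  Dover vs Glendale: Glendale wins 27–7.
  Dover vs Harrow: Harrow wins 27–7.
  Brookfield vs Linden: Brookfield wins 23–11.
  Brookfield vs Glendale: Brookfield wins 22–12.
  Brookfield vs Harrow: Harrow wins 23–11.
  Linden vs Glendale: Linden wins 22–12.
  Linden vs Harrow: Harrow wins 34–0.
  Glendale vs Harrow: Harrow wins 34–0.
Copeland scores (wins − losses):
  Dover: 0 − 4 = -4
  Brookfield: 3 − 1 = 2
  Linden: 2 − 2 = 0
  Glendale: 1 − 3 = -2
  Harrow: 4 − 0 = 4
Harrow has the best Copeland score.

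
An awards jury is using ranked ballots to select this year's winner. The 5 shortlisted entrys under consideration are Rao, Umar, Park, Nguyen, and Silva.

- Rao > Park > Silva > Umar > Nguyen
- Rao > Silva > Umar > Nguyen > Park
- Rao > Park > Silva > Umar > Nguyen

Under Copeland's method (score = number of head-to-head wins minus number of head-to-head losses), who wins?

Rao

Pairwise results:
  Rao vs Umar: Rao wins 3–0.
  Rao vs Park: Rao wins 3–0.
  Rao vs Nguyen: Rao wins 3–0.
  Rao vs Silva: Rao wins 3–0.
  Umar vs Park: Park wins 2–1.
  Umar vs Nguyen: Umar wins 3–0.
  Umar vs Silva: Silva wins 3–0.
  Park vs Nguyen: Park wins 2–1.
  Park vs Silva: Park wins 2–1.
  Nguyen vs Silva: Silva wins 3–0.
Copeland scores (wins − losses):
  Rao: 4 − 0 = 4
  Umar: 1 − 3 = -2
  Park: 3 − 1 = 2
  Nguyen: 0 − 4 = -4
  Silva: 2 − 2 = 0
Rao has the best Copeland score.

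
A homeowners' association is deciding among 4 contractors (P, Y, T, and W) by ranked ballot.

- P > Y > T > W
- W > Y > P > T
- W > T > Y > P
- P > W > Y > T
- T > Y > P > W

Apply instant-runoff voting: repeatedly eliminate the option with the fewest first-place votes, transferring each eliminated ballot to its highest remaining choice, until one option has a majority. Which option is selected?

Round 1: P 2, W 2, T 1, Y 0. Y has the fewest and is eliminated.
Round 2: P 2, W 2, T 1. T has the fewest and is eliminated.
Round 3: P 3, W 2. P has a majority.

P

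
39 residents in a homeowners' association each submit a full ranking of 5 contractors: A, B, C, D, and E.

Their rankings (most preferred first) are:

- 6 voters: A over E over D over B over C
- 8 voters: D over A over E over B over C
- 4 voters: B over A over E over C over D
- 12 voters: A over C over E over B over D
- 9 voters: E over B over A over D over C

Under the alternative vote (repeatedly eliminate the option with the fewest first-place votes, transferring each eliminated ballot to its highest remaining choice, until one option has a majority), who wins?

A

Round 1: A 18, E 9, D 8, B 4, C 0. C has the fewest and is eliminated.
Round 2: A 18, E 9, D 8, B 4. B has the fewest and is eliminated.
Round 3: A 22, E 9, D 8. A has a majority.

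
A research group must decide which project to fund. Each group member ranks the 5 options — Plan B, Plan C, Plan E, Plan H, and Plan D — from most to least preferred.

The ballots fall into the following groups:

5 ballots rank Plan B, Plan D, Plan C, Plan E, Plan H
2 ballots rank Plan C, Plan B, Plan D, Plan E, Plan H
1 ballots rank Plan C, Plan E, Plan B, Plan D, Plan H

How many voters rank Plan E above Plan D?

1

Ballots ranking Plan E above Plan D: 1.
Ballots ranking Plan D above Plan E: 5+2 = 7.
So 1 of 8 voters prefer Plan E to Plan D.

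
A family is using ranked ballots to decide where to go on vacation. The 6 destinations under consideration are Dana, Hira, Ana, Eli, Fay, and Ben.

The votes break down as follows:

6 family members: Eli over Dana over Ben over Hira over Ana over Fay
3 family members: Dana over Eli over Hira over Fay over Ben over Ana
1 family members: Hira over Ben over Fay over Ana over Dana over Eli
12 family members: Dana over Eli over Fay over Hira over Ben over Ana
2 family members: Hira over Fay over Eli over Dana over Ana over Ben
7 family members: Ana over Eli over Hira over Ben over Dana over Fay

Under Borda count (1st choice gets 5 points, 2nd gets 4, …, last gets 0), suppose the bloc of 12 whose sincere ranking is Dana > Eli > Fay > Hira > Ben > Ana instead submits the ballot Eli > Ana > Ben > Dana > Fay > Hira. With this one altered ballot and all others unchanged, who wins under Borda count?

Borda totals with the altered ballot: Dana 75, Hira 57, Ana 93, Eli 136, Fay 29, Ben 75.
The winner is unchanged: still Eli.

Eli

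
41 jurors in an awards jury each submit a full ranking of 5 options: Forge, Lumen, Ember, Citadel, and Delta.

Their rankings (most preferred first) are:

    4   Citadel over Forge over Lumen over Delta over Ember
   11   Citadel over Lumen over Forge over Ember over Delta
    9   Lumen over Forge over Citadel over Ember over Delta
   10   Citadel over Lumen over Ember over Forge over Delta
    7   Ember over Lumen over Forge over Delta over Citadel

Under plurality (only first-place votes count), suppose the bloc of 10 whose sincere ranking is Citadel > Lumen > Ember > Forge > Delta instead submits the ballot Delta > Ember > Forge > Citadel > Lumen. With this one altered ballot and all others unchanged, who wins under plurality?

First-place totals with the altered ballot: Forge 0, Lumen 9, Ember 7, Citadel 15, Delta 10.
The winner is unchanged: still Citadel.

Citadel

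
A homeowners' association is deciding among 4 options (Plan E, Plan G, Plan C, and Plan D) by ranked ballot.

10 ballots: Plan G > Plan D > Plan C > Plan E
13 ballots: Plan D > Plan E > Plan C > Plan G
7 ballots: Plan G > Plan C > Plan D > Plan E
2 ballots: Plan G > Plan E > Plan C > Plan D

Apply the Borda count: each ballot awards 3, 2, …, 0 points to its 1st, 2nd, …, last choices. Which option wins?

Plan D

Borda scores:
  Plan E: 10·0 + 13·2 + 7·0 + 2·2 = 30
  Plan G: 10·3 + 13·0 + 7·3 + 2·3 = 57
  Plan C: 10·1 + 13·1 + 7·2 + 2·1 = 39
  Plan D: 10·2 + 13·3 + 7·1 + 2·0 = 66
Plan D has the highest total.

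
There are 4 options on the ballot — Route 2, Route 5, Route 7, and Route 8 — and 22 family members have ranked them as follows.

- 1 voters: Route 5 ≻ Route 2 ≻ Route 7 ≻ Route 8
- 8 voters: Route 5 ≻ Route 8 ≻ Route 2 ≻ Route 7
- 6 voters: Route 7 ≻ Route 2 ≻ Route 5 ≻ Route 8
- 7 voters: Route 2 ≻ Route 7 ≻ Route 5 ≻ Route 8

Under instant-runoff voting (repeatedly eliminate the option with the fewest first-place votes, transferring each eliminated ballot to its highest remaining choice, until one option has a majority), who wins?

Round 1: Route 5 9, Route 2 7, Route 7 6, Route 8 0. Route 8 has the fewest and is eliminated.
Round 2: Route 5 9, Route 2 7, Route 7 6. Route 7 has the fewest and is eliminated.
Round 3: Route 2 13, Route 5 9. Route 2 has a majority.

Route 2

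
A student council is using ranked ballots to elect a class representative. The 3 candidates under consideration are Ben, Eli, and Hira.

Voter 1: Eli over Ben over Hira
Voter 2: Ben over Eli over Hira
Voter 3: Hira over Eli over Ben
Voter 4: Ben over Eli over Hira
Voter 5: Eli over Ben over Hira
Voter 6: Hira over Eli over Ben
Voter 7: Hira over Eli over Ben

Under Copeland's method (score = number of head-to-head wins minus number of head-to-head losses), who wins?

Pairwise results:
  Ben vs Eli: Eli wins 5–2.
  Ben vs Hira: Ben wins 4–3.
  Eli vs Hira: Eli wins 4–3.
Copeland scores (wins − losses):
  Ben: 1 − 1 = 0
  Eli: 2 − 0 = 2
  Hira: 0 − 2 = -2
Eli has the best Copeland score.

Eli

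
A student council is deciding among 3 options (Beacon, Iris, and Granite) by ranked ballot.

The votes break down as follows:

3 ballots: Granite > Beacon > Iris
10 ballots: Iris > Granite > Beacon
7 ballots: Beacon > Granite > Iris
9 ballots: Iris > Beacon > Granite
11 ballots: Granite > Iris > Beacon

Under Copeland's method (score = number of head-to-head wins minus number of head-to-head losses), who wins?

Granite

Pairwise results:
  Beacon vs Iris: Iris wins 30–10.
  Beacon vs Granite: Granite wins 24–16.
  Iris vs Granite: Granite wins 21–19.
Copeland scores (wins − losses):
  Beacon: 0 − 2 = -2
  Iris: 1 − 1 = 0
  Granite: 2 − 0 = 2
Granite has the best Copeland score.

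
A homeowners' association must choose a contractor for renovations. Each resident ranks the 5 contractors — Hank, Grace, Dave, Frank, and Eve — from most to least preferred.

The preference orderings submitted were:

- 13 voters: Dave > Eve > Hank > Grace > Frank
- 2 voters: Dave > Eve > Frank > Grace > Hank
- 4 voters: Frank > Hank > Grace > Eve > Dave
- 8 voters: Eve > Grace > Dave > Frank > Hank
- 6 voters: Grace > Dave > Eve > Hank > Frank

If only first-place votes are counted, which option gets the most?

First-place vote totals:
  Hank: 0
  Grace: 6
  Dave: 15
  Frank: 4
  Eve: 8
Dave has the most first-place votes.

Dave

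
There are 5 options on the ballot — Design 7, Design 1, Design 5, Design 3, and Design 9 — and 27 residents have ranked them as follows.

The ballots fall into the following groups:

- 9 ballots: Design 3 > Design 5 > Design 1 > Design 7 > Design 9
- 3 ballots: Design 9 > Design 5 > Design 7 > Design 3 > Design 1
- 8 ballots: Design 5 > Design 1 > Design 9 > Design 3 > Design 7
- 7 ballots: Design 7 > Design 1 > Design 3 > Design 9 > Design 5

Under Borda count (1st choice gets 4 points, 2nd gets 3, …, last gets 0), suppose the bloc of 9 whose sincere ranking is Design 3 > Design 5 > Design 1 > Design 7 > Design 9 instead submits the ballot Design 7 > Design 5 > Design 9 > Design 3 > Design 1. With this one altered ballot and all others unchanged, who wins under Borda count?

Borda totals with the altered ballot: Design 7 70, Design 1 45, Design 5 68, Design 3 34, Design 9 53.
The switch changes the winner from Design 5 to Design 7.

Design 7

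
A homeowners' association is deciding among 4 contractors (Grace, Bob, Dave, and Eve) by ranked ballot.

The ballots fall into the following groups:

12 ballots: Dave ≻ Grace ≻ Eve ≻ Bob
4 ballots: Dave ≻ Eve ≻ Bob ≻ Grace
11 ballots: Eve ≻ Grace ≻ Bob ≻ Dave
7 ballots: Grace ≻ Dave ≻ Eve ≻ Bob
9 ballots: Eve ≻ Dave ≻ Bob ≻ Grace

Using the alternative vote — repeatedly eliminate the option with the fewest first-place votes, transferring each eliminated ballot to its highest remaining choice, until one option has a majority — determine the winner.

Round 1: Eve 20, Dave 16, Grace 7, Bob 0. Bob has the fewest and is eliminated.
Round 2: Eve 20, Dave 16, Grace 7. Grace has the fewest and is eliminated.
Round 3: Dave 23, Eve 20. Dave has a majority.

Dave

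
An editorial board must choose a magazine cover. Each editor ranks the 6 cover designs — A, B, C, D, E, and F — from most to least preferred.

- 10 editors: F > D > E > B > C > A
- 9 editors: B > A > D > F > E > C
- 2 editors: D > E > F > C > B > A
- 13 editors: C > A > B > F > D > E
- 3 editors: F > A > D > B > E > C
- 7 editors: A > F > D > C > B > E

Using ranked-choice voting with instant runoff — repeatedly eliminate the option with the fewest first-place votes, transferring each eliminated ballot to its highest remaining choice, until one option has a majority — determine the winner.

Round 1: C 13, F 13, B 9, A 7, D 2, E 0. E has the fewest and is eliminated.
Round 2: C 13, F 13, B 9, A 7, D 2. D has the fewest and is eliminated.
Round 3: F 15, C 13, B 9, A 7. A has the fewest and is eliminated.
Round 4: F 22, C 13, B 9. B has the fewest and is eliminated.
Round 5: F 31, C 13. F has a majority.

F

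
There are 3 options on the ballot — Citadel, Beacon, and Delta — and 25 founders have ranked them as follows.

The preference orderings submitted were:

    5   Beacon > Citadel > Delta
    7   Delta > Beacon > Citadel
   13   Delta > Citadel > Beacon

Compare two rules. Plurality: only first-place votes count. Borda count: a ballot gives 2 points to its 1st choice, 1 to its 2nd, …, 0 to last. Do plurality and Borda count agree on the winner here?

Plurality first-place counts: Citadel 0, Beacon 5, Delta 20 → Delta.
Borda totals: Citadel 18, Beacon 17, Delta 40 → Delta.
The two rules agree on Delta.

Yes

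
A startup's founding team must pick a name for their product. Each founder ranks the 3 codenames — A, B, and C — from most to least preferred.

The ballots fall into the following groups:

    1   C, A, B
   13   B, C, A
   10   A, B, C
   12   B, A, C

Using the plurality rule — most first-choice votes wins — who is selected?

B

First-place vote totals:
  A: 10
  B: 25
  C: 1
B has the most first-place votes.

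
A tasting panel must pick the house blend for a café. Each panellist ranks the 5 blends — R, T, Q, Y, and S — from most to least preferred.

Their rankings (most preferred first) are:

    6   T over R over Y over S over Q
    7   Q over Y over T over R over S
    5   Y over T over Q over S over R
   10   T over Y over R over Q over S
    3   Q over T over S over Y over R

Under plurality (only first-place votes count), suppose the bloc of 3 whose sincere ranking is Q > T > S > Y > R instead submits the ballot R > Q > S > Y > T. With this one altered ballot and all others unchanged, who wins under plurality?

T

First-place totals with the altered ballot: R 3, T 16, Q 7, Y 5, S 0.
The winner is unchanged: still T.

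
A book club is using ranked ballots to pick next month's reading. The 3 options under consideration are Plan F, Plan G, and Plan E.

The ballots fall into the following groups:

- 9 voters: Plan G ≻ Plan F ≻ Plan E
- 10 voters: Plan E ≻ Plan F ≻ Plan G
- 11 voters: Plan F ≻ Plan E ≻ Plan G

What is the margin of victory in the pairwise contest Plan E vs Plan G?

12

Ballots ranking Plan E above Plan G: 10+11 = 21.
Ballots ranking Plan G above Plan E: 9.
Plan E wins 21–9, a margin of 12.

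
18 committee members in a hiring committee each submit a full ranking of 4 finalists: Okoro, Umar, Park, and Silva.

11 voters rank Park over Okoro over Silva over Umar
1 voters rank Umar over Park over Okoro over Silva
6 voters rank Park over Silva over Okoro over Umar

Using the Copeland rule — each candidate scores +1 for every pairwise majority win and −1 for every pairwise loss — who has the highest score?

Park

Pairwise results:
  Okoro vs Umar: Okoro wins 17–1.
  Okoro vs Park: Park wins 18–0.
  Okoro vs Silva: Okoro wins 12–6.
  Umar vs Park: Park wins 17–1.
  Umar vs Silva: Silva wins 17–1.
  Park vs Silva: Park wins 18–0.
Copeland scores (wins − losses):
  Okoro: 2 − 1 = 1
  Umar: 0 − 3 = -3
  Park: 3 − 0 = 3
  Silva: 1 − 2 = -1
Park has the best Copeland score.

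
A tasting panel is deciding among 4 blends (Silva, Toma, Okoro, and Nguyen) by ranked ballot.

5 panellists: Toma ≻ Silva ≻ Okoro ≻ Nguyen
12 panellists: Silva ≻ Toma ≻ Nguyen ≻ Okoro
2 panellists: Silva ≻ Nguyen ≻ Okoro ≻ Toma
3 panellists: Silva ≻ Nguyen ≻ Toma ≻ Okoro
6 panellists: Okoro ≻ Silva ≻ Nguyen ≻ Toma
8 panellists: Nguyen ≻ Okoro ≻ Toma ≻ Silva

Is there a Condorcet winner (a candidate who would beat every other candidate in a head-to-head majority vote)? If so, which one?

Silva

Head-to-head results (36 voters total):
Silva vs Toma: Silva wins 23–13.
Silva vs Okoro: Silva wins 22–14.
Silva vs Nguyen: Silva wins 28–8.
Toma vs Okoro: Toma wins 20–16.
Toma vs Nguyen: Nguyen wins 19–17.
Okoro vs Nguyen: Nguyen wins 25–11.
Silva beats each rival — Toma (23–13), Okoro (22–14), Nguyen (28–8) — so Silva is the Condorcet winner.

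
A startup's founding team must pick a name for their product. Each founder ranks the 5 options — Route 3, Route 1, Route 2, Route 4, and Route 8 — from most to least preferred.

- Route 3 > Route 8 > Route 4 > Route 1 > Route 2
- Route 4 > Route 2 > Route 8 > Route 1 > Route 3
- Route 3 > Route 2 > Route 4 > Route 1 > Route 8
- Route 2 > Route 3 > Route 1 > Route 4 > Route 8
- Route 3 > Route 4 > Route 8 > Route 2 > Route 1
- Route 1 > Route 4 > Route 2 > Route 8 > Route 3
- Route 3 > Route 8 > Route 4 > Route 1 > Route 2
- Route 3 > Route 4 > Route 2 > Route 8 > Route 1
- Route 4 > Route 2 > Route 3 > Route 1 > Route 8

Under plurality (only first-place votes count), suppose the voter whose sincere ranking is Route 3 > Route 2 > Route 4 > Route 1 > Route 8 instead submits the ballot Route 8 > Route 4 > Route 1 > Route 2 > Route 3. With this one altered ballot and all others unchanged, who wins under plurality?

Route 3

First-place totals with the altered ballot: Route 3 4, Route 1 1, Route 2 1, Route 4 2, Route 8 1.
The winner is unchanged: still Route 3.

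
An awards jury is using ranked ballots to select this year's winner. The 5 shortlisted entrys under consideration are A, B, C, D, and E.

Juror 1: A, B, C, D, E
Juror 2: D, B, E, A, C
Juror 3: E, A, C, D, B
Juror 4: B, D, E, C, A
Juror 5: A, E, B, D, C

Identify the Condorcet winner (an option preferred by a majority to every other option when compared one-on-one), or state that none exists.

Head-to-head results (5 voters total):
A vs B: A wins 3–2.
A vs C: A wins 4–1.
A vs D: A wins 3–2.
A vs E: E wins 3–2.
B vs C: B wins 4–1.
B vs D: B wins 3–2.
B vs E: B wins 3–2.
C vs D: D wins 3–2.
C vs E: E wins 4–1.
D vs E: D wins 3–2.
No candidate beats all others: A beats B beats E beats A, a majority cycle.

None — there is no Condorcet winner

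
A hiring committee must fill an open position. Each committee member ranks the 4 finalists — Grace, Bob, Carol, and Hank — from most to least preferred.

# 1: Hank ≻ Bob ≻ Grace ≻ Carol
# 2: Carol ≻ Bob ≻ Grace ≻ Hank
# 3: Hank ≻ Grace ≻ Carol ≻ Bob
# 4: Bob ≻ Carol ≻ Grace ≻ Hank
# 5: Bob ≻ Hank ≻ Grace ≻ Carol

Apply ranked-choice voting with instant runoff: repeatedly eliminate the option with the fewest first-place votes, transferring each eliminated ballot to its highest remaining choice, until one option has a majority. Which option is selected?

Round 1: Bob 2, Hank 2, Carol 1, Grace 0. Grace has the fewest and is eliminated.
Round 2: Bob 2, Hank 2, Carol 1. Carol has the fewest and is eliminated.
Round 3: Bob 3, Hank 2. Bob has a majority.

Bob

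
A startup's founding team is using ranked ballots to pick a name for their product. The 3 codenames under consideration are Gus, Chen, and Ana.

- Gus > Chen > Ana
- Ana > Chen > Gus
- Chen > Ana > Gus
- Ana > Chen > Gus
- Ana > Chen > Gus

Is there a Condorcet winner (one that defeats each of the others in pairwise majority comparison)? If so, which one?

Head-to-head results (5 voters total):
Gus vs Chen: Chen wins 4–1.
Gus vs Ana: Ana wins 4–1.
Chen vs Ana: Ana wins 3–2.
Ana beats each rival — Gus (4–1), Chen (3–2) — so Ana is the Condorcet winner.

Ana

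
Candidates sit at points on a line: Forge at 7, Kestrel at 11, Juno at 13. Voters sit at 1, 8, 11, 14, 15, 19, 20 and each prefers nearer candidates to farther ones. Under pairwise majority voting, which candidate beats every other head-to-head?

Juno

With single-peaked preferences on a line, the Condorcet winner is the candidate closest to the median voter.
The median voter (position 14) is closest to Juno at 13.
Check: Juno vs Kestrel — voters closer to Juno: 4 of 7.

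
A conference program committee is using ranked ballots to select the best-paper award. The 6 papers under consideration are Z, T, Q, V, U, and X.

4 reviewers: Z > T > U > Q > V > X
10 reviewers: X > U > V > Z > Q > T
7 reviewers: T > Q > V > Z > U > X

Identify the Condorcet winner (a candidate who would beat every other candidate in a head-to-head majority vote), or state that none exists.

None — there is no Condorcet winner

Head-to-head results (21 voters total):
Z vs T: Z wins 14–7.
Z vs Q: Z wins 14–7.
Z vs V: V wins 17–4.
Z vs U: Z wins 11–10.
Z vs X: Z wins 11–10.
T vs Q: T wins 11–10.
T vs V: T wins 11–10.
T vs U: T wins 11–10.
T vs X: T wins 11–10.
Q vs V: Q wins 11–10.
Q vs U: U wins 14–7.
Q vs X: Q wins 11–10.
V vs U: U wins 14–7.
V vs X: V wins 11–10.
U vs X: U wins 11–10.
No candidate beats all others: Z beats T beats V beats Z, a majority cycle.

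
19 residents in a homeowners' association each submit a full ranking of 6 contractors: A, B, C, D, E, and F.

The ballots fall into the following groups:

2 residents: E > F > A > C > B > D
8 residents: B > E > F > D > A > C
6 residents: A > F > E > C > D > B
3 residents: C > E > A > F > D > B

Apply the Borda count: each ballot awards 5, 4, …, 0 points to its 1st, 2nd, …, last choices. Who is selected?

E

Borda scores:
  A: 2·3 + 8·1 + 6·5 + 3·3 = 53
  B: 2·1 + 8·5 + 6·0 + 3·0 = 42
  C: 2·2 + 8·0 + 6·2 + 3·5 = 31
  D: 2·0 + 8·2 + 6·1 + 3·1 = 25
  E: 2·5 + 8·4 + 6·3 + 3·4 = 72
  F: 2·4 + 8·3 + 6·4 + 3·2 = 62
E has the highest total.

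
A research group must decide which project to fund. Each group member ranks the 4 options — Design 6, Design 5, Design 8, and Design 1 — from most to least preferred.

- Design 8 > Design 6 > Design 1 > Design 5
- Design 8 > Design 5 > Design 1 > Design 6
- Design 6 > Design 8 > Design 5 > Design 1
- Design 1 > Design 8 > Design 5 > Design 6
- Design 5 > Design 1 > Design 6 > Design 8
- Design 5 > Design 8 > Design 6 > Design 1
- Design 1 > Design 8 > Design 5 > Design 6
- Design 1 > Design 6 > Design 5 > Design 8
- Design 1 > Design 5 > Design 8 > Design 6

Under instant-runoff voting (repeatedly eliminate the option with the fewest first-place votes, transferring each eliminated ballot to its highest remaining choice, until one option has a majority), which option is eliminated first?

Design 6

Round 1: Design 1 4, Design 5 2, Design 8 2, Design 6 1. Design 6 has the fewest and is eliminated.
Round 2: Design 1 4, Design 8 3, Design 5 2. Design 5 has the fewest and is eliminated.
Round 3: Design 1 5, Design 8 4. Design 1 has a majority.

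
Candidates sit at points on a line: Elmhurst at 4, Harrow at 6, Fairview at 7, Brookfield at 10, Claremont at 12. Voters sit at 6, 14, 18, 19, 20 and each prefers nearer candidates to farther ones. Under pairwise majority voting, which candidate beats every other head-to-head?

Claremont

With single-peaked preferences on a line, the Condorcet winner is the candidate closest to the median voter.
The median voter (position 18) is closest to Claremont at 12.
Check: Claremont vs Harrow — voters closer to Claremont: 4 of 5.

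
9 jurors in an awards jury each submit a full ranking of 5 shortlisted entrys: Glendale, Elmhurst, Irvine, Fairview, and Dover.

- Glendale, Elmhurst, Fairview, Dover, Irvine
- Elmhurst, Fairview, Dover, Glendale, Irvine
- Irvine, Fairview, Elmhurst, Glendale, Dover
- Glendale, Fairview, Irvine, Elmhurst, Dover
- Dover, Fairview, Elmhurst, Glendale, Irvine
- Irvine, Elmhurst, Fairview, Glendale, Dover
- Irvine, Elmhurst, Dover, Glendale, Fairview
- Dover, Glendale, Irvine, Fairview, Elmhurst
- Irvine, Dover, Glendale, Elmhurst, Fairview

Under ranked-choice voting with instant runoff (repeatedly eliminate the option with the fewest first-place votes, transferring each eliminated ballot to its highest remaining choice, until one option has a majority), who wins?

Round 1: Irvine 4, Glendale 2, Dover 2, Elmhurst 1, Fairview 0. Fairview has the fewest and is eliminated.
Round 2: Irvine 4, Glendale 2, Dover 2, Elmhurst 1. Elmhurst has the fewest and is eliminated.
Round 3: Irvine 4, Dover 3, Glendale 2. Glendale has the fewest and is eliminated.
Round 4: Irvine 5, Dover 4. Irvine has a majority.

Irvine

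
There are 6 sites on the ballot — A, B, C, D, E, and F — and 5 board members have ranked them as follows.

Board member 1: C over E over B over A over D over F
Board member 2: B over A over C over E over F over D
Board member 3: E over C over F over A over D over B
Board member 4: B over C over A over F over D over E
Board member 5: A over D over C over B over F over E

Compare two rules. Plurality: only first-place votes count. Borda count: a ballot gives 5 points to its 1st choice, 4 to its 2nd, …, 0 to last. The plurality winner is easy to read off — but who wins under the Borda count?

C

Plurality first-place counts: A 1, B 2, C 1, D 0, E 1, F 0 → B.
Borda totals: A 16, B 15, C 19, D 7, E 11, F 7 → C.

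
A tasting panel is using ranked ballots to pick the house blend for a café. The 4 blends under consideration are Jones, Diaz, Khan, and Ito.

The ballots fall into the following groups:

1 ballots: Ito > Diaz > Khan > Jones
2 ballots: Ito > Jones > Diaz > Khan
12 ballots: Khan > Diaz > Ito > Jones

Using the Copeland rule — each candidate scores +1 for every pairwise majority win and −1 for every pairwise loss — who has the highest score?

Pairwise results:
  Jones vs Diaz: Diaz wins 13–2.
  Jones vs Khan: Khan wins 13–2.
  Jones vs Ito: Ito wins 15–0.
  Diaz vs Khan: Khan wins 12–3.
  Diaz vs Ito: Diaz wins 12–3.
  Khan vs Ito: Khan wins 12–3.
Copeland scores (wins − losses):
  Jones: 0 − 3 = -3
  Diaz: 2 − 1 = 1
  Khan: 3 − 0 = 3
  Ito: 1 − 2 = -1
Khan has the best Copeland score.

Khan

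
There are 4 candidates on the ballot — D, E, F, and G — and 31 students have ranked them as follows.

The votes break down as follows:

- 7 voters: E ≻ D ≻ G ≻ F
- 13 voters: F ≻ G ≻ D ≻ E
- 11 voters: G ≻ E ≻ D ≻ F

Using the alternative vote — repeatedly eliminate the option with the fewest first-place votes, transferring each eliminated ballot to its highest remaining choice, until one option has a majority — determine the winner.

Round 1: F 13, G 11, E 7, D 0. D has the fewest and is eliminated.
Round 2: F 13, G 11, E 7. E has the fewest and is eliminated.
Round 3: G 18, F 13. G has a majority.

G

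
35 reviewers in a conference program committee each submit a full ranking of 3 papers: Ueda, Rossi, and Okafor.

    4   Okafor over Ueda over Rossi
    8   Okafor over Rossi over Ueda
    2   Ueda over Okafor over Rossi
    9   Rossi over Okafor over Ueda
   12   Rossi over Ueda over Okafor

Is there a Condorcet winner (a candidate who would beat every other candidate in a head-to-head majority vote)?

Head-to-head results (35 voters total):
Ueda vs Rossi: Rossi wins 29–6.
Ueda vs Okafor: Okafor wins 21–14.
Rossi vs Okafor: Rossi wins 21–14.
Rossi beats each rival — Ueda (29–6), Okafor (21–14) — so Rossi is the Condorcet winner.

Yes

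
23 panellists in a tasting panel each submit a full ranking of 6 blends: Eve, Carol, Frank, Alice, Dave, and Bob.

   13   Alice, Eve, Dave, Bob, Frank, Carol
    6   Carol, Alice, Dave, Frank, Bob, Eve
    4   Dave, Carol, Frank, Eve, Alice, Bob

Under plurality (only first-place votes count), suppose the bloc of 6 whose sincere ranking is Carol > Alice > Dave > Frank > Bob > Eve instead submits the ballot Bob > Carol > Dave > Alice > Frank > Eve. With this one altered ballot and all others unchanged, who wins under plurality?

First-place totals with the altered ballot: Eve 0, Carol 0, Frank 0, Alice 13, Dave 4, Bob 6.
The winner is unchanged: still Alice.

Alice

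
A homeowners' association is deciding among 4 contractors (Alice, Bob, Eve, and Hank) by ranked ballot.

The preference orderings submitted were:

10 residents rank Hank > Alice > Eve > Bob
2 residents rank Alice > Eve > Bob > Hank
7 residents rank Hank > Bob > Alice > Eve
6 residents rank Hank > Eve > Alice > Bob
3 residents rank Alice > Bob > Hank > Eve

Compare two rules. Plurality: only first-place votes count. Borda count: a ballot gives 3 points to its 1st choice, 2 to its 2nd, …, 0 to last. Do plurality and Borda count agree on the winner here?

Plurality first-place counts: Alice 5, Bob 0, Eve 0, Hank 23 → Hank.
Borda totals: Alice 48, Bob 22, Eve 26, Hank 72 → Hank.
The two rules agree on Hank.

Yes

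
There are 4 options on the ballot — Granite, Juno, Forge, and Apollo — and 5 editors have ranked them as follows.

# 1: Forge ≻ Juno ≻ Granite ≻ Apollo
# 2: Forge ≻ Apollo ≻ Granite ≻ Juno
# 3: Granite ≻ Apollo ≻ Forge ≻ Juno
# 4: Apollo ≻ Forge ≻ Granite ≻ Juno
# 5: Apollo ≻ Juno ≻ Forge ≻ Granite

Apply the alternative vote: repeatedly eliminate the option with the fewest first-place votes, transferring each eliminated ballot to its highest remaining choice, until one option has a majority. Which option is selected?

Apollo

Round 1: Forge 2, Apollo 2, Granite 1, Juno 0. Juno has the fewest and is eliminated.
Round 2: Forge 2, Apollo 2, Granite 1. Granite has the fewest and is eliminated.
Round 3: Apollo 3, Forge 2. Apollo has a majority.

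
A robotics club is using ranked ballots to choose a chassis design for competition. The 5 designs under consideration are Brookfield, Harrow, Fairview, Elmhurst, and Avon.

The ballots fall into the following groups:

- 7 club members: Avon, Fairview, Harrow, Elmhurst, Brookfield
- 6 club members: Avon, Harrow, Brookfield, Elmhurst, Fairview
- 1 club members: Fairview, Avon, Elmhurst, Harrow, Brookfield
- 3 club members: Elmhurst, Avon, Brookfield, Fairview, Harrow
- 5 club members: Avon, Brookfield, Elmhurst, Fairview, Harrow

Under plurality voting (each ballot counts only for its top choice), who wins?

First-place vote totals:
  Brookfield: 0
  Harrow: 0
  Fairview: 1
  Elmhurst: 3
  Avon: 18
Avon has the most first-place votes.

Avon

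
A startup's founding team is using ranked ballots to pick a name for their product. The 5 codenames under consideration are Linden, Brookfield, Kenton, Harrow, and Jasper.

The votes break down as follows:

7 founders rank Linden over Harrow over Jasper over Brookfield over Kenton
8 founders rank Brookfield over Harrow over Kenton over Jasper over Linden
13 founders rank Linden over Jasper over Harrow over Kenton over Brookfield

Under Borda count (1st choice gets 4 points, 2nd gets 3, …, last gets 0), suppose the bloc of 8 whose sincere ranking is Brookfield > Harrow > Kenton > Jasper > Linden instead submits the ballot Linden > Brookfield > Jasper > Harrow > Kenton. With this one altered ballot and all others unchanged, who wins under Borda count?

Borda totals with the altered ballot: Linden 112, Brookfield 31, Kenton 13, Harrow 55, Jasper 69.
The winner is unchanged: still Linden.

Linden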